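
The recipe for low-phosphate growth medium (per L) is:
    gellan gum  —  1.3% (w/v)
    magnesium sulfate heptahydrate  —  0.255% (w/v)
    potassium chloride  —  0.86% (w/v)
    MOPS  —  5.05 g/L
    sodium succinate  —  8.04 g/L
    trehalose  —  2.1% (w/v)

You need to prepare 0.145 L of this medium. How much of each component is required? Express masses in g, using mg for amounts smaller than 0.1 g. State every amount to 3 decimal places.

gellan gum 1.885 g; magnesium sulfate heptahydrate 0.370 g; potassium chloride 1.247 g; MOPS 0.732 g; sodium succinate 1.166 g; trehalose 3.045 g

Scale factor relative to 1 L: 0.145.
gellan gum: 1.3% w/v = 13 g/L → 13 × 0.145 L = 1.885 g
magnesium sulfate heptahydrate: 0.255 g per 100 mL × 145 mL ÷ 100 = 0.370 g
potassium chloride: 0.86 g per 100 mL × 145 mL ÷ 100 = 1.247 g
MOPS: 5.05 g/L × 0.145 L = 0.732 g
sodium succinate: 8.04 g/L × 0.145 L = 1.166 g
trehalose: 2.1% w/v = 21 g/L → 21 × 0.145 L = 3.045 g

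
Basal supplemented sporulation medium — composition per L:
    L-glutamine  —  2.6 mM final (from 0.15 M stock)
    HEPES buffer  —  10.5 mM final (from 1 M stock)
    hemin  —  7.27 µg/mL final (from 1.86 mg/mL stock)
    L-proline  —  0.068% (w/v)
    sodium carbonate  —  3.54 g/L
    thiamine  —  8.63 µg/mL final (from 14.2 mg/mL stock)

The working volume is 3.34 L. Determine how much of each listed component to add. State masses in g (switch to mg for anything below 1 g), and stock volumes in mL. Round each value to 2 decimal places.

Working volume: 3.34 L.
L-glutamine: dilute stock: 2.6 mM × 3340 mL ÷ 150 mM = 57.89 mL
HEPES buffer: dilute stock: 10.5 mM × 3340 mL ÷ 1000 mM = 35.07 mL
hemin: C1V1 = C2V2 → 7.27 µg/mL × 3340 mL ÷ 1860 µg/mL = 13.05 mL
L-proline: 0.068 g per 100 mL × 3340 mL ÷ 100 = 2.27 g
sodium carbonate: 3.54 g/L × 3.34 L = 11.82 g
thiamine: C1V1 = C2V2 → 8.63 µg/mL × 3340 mL ÷ 14200 µg/mL = 2.03 mL

L-glutamine 57.89 mL; HEPES buffer 35.07 mL; hemin 13.05 mL; L-proline 2.27 g; sodium carbonate 11.82 g; thiamine 2.03 mL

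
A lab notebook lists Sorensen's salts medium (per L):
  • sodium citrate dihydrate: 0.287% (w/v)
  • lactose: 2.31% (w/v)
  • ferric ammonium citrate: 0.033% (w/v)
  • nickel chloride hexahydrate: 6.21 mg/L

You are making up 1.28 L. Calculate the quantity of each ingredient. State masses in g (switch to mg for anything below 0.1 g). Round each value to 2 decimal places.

Scale factor relative to 1 L: 1.28.
sodium citrate dihydrate: 0.287 g per 100 mL × 1280 mL ÷ 100 = 3.67 g
lactose: 2.31% w/v = 23.1 g/L → 23.1 × 1.28 L = 29.57 g
ferric ammonium citrate: 0.033% w/v = 0.33 g/L → 0.33 × 1.28 L = 0.42 g
nickel chloride hexahydrate: 6.21 mg/L × 1.28 L = 7.95 mg

sodium citrate dihydrate 3.67 g; lactose 29.57 g; ferric ammonium citrate 0.42 g; nickel chloride hexahydrate 7.95 mg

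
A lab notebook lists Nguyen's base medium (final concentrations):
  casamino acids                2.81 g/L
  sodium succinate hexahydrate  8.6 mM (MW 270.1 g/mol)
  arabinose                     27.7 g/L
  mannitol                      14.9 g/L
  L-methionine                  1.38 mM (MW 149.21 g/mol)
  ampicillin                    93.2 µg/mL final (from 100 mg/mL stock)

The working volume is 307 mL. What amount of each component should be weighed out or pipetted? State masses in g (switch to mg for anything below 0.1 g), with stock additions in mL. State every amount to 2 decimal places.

Target volume = 307 mL = 0.307 L.
casamino acids: 2.81 g/L × 0.307 L = 0.86 g
sodium succinate hexahydrate: 8.6 mmol/L × 270.1 g/mol × 0.307 L ÷ 1000 = 0.71 g
arabinose: 27.7 g/L × 0.307 L = 8.50 g
mannitol: 14.9 g/L × 0.307 L = 4.57 g
L-methionine: 1.38 mmol/L × 149.21 mg/mmol × 0.307 L = 63.21 mg
ampicillin: dilute stock: 93.2 µg/mL × 307 mL ÷ 100000 µg/mL = 0.29 mL

casamino acids 0.86 g; sodium succinate hexahydrate 0.71 g; arabinose 8.50 g; mannitol 4.57 g; L-methionine 63.21 mg; ampicillin 0.29 mL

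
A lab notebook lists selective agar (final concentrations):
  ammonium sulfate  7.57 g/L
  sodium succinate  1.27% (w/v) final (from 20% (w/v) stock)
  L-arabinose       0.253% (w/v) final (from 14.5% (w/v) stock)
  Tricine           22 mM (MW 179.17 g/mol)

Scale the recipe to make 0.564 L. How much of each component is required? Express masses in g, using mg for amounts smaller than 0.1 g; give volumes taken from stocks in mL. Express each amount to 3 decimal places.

ammonium sulfate 4.269 g; sodium succinate 35.814 mL; L-arabinose 9.841 mL; Tricine 2.223 g

Scale factor relative to 1 L: 0.564.
ammonium sulfate: 7.57 g/L × 0.564 L = 4.269 g
sodium succinate: C1V1 = C2V2 → 1.27% ÷ 20% × 564 mL = 35.814 mL
L-arabinose: C1V1 = C2V2 → 0.253% ÷ 14.5% × 564 mL = 9.841 mL
Tricine: 22 mmol/L × 179.17 g/mol × 0.564 L ÷ 1000 = 2.223 g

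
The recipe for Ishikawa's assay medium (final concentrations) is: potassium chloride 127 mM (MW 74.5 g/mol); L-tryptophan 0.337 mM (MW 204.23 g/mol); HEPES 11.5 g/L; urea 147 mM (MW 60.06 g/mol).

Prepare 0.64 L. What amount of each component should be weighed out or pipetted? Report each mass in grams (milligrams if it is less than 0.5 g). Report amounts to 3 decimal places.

Scale factor relative to 1 L: 0.64.
potassium chloride: 127 mmol/L × 74.5 g/mol × 0.64 L ÷ 1000 = 6.055 g
L-tryptophan: 0.337 mmol/L × 204.23 mg/mmol × 0.64 L = 44.048 mg
HEPES: 11.5 g/L × 0.64 L = 7.360 g
urea: 147 mmol/L × 60.06 g/mol × 0.64 L ÷ 1000 = 5.650 g

potassium chloride 6.055 g; L-tryptophan 44.048 mg; HEPES 7.360 g; urea 5.650 g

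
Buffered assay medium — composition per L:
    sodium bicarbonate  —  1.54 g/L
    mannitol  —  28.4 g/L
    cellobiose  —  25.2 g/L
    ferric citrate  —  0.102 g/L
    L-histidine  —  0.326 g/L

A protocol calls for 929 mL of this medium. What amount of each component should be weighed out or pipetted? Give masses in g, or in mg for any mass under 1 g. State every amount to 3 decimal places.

sodium bicarbonate 1.431 g; mannitol 26.384 g; cellobiose 23.411 g; ferric citrate 94.758 mg; L-histidine 302.854 mg

Working volume: 929 mL = 0.929 L.
sodium bicarbonate: 1.54 g/L × 0.929 L = 1.431 g
mannitol: 28.4 g/L × 0.929 L = 26.384 g
cellobiose: 25.2 g/L × 0.929 L = 23.411 g
ferric citrate: 0.102 g/L × 0.929 L = 0.094758 g = 94.758 mg
L-histidine: 0.326 g/L × 0.929 L = 0.302854 g = 302.854 mg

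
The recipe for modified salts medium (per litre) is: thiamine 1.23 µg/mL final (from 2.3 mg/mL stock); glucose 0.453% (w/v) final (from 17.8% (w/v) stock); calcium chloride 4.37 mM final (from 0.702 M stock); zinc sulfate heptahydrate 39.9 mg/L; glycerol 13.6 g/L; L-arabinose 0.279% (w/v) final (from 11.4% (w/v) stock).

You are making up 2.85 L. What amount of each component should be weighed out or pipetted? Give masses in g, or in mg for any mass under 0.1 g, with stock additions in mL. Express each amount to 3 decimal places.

Working volume: 2.85 L.
thiamine: C1V1 = C2V2 → 1.23 µg/mL × 2850 mL ÷ 2300 µg/mL = 1.524 mL
glucose: V = C2·V2/C1 = 0.453% ÷ 17.8% × 2850 mL = 72.531 mL
calcium chloride: dilute stock: 4.37 mM × 2850 mL ÷ 702 mM = 17.741 mL
zinc sulfate heptahydrate: 39.9 mg/L × 2.85 L = 113.715 mg = 0.114 g
glycerol: 13.6 g/L × 2.85 L = 38.760 g
L-arabinose: V = C2·V2/C1 = 0.279% ÷ 11.4% × 2850 mL = 69.750 mL

thiamine 1.524 mL; glucose 72.531 mL; calcium chloride 17.741 mL; zinc sulfate heptahydrate 0.114 g; glycerol 38.760 g; L-arabinose 69.750 mL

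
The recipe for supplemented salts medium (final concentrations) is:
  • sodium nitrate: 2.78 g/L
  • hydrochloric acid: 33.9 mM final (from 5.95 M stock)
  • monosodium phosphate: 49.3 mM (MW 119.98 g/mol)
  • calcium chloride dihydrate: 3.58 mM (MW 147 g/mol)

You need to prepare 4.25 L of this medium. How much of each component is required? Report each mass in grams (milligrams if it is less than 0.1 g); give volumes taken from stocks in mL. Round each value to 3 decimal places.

sodium nitrate 11.815 g; hydrochloric acid 24.214 mL; monosodium phosphate 25.139 g; calcium chloride dihydrate 2.237 g

Working volume: 4.25 L.
sodium nitrate: 2.78 g/L × 4.25 L = 11.815 g
hydrochloric acid: dilute stock: 33.9 mM × 4250 mL ÷ 5950 mM = 24.214 mL
monosodium phosphate: 49.3 mmol/L × 119.98 g/mol × 4.25 L ÷ 1000 = 25.139 g
calcium chloride dihydrate: 3.58 mmol/L × 147 g/mol × 4.25 L ÷ 1000 = 2.237 g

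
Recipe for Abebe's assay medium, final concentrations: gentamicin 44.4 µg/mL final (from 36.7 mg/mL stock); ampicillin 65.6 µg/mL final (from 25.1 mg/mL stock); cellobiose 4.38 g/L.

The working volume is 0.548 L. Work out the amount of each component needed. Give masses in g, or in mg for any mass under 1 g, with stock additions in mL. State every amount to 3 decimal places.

Working volume: 0.548 L.
gentamicin: V = C2·V2/C1 = 44.4 µg/mL × 548 mL ÷ 36700 µg/mL = 0.663 mL
ampicillin: V = C2·V2/C1 = 65.6 µg/mL × 548 mL ÷ 25100 µg/mL = 1.432 mL
cellobiose: 4.38 g/L × 0.548 L = 2.400 g

gentamicin 0.663 mL; ampicillin 1.432 mL; cellobiose 2.400 g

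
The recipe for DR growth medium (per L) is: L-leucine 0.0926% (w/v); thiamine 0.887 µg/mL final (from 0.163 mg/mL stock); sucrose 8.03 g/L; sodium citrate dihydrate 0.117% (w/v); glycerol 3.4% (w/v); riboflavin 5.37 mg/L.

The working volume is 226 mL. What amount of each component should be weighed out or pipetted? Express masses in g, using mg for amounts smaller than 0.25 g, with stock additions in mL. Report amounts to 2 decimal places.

L-leucine 209.28 mg; thiamine 1.23 mL; sucrose 1.81 g; sodium citrate dihydrate 0.26 g; glycerol 7.68 g; riboflavin 1.21 mg

Working volume: 226 mL = 0.226 L.
L-leucine: 0.0926% w/v = 0.926 g/L → 0.926 × 0.226 L = 0.209276 g = 209.28 mg
thiamine: V = C2·V2/C1 = 0.887 µg/mL × 226 mL ÷ 163 µg/mL = 1.23 mL
sucrose: 8.03 g/L × 0.226 L = 1.81 g
sodium citrate dihydrate: 0.117 g per 100 mL × 226 mL ÷ 100 = 0.26 g
glycerol: 3.4% w/v = 34 g/L → 34 × 0.226 L = 7.68 g
riboflavin: 5.37 mg/L × 0.226 L = 1.21 mg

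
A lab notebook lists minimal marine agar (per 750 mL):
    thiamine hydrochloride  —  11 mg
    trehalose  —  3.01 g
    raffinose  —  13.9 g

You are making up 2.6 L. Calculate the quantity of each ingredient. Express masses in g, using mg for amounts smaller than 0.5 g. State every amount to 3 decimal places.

thiamine hydrochloride 38.133 mg; trehalose 10.435 g; raffinose 48.187 g

Ratio of target to recipe volume: 2600 / 750 = 3.46667.
thiamine hydrochloride: 11 mg × (2600 mL / 750 mL) = 38.133 mg
trehalose: 3.01 g × (2600 mL / 750 mL) = 10.435 g
raffinose: 13.9 g × (2600 mL / 750 mL) = 48.187 g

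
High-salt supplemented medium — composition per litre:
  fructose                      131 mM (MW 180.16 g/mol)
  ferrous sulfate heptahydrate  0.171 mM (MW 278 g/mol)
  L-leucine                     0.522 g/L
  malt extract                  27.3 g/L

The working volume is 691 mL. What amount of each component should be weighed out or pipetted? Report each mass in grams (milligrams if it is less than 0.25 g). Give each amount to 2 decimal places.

Target volume = 691 mL = 0.691 L.
fructose: 131 mmol/L × 180.16 g/mol × 0.691 L ÷ 1000 = 16.31 g
ferrous sulfate heptahydrate: 0.171 mmol/L × 278 mg/mmol × 0.691 L = 32.85 mg
L-leucine: 0.522 g/L × 0.691 L = 0.36 g
malt extract: 27.3 g/L × 0.691 L = 18.86 g

fructose 16.31 g; ferrous sulfate heptahydrate 32.85 mg; L-leucine 0.36 g; malt extract 18.86 g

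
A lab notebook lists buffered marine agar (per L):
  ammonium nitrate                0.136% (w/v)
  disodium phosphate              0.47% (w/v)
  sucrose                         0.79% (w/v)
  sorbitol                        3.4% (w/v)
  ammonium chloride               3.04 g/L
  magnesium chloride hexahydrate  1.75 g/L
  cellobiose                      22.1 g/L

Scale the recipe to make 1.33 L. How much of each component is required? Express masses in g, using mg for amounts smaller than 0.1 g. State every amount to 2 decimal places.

ammonium nitrate 1.81 g; disodium phosphate 6.25 g; sucrose 10.51 g; sorbitol 45.22 g; ammonium chloride 4.04 g; magnesium chloride hexahydrate 2.33 g; cellobiose 29.39 g

Working volume: 1.33 L.
ammonium nitrate: 0.136% w/v = 1.36 g/L → 1.36 × 1.33 L = 1.81 g
disodium phosphate: 0.47% w/v = 4.7 g/L → 4.7 × 1.33 L = 6.25 g
sucrose: 0.79 g per 100 mL × 1330 mL ÷ 100 = 10.51 g
sorbitol: 3.4 g per 100 mL × 1330 mL ÷ 100 = 45.22 g
ammonium chloride: 3.04 g/L × 1.33 L = 4.04 g
magnesium chloride hexahydrate: 1.75 g/L × 1.33 L = 2.33 g
cellobiose: 22.1 g/L × 1.33 L = 29.39 g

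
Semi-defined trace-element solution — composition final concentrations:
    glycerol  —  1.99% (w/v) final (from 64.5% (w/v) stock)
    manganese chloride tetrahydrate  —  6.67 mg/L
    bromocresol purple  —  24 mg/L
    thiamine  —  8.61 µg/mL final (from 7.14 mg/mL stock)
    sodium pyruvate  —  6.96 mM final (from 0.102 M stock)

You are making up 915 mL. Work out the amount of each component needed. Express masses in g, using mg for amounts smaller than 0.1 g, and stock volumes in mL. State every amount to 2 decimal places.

glycerol 28.23 mL; manganese chloride tetrahydrate 6.10 mg; bromocresol purple 21.96 mg; thiamine 1.10 mL; sodium pyruvate 62.44 mL

Working volume: 915 mL = 0.915 L.
glycerol: dilute stock: 1.99% ÷ 64.5% × 915 mL = 28.23 mL
manganese chloride tetrahydrate: 6.67 mg/L × 0.915 L = 6.10 mg
bromocresol purple: 24 mg/L × 0.915 L = 21.96 mg
thiamine: V = C2·V2/C1 = 8.61 µg/mL × 915 mL ÷ 7140 µg/mL = 1.10 mL
sodium pyruvate: C1V1 = C2V2 → 6.96 mM × 915 mL ÷ 102 mM = 62.44 mL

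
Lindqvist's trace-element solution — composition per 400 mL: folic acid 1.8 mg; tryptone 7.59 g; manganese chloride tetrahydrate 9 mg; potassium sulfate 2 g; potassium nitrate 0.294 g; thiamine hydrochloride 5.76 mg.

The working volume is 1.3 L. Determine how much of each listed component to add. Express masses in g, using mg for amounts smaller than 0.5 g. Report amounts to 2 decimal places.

folic acid 5.85 mg; tryptone 24.67 g; manganese chloride tetrahydrate 29.25 mg; potassium sulfate 6.50 g; potassium nitrate 0.96 g; thiamine hydrochloride 18.72 mg

Scale factor = 1300 mL / 400 mL = 3.25.
folic acid: 1.8 mg × (1300 mL / 400 mL) = 5.85 mg
tryptone: 7.59 g × (1300 mL / 400 mL) = 24.67 g
manganese chloride tetrahydrate: 9 mg × (1300 mL / 400 mL) = 29.25 mg
potassium sulfate: 2 g × (1300 mL / 400 mL) = 6.50 g
potassium nitrate: 0.294 g × (1300 mL / 400 mL) = 0.96 g
thiamine hydrochloride: 5.76 mg × (1300 mL / 400 mL) = 18.72 mg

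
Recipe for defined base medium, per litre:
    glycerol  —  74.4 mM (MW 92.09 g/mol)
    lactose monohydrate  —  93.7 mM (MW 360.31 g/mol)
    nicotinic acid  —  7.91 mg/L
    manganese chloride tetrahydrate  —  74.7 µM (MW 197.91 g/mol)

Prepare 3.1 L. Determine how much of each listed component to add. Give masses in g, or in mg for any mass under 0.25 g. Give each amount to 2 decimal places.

glycerol 21.24 g; lactose monohydrate 104.66 g; nicotinic acid 24.52 mg; manganese chloride tetrahydrate 45.83 mg

Working volume: 3.1 L.
glycerol: 74.4 mmol/L × 92.09 g/mol × 3.1 L ÷ 1000 = 21.24 g
lactose monohydrate: 93.7 mmol/L × 360.31 g/mol × 3.1 L ÷ 1000 = 104.66 g
nicotinic acid: 7.91 mg/L × 3.1 L = 24.52 mg
manganese chloride tetrahydrate: 74.7 µmol/L × 197.91 g/mol × 3.1 L ÷ 1000 = 45.83 mg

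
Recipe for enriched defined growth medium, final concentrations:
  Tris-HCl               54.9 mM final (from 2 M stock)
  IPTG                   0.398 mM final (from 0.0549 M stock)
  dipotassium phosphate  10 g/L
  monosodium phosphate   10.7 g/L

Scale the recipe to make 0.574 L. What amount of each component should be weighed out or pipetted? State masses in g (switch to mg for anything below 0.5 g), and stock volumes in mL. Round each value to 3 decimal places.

Scale factor relative to 1 L: 0.574.
Tris-HCl: V = C2·V2/C1 = 54.9 mM × 574 mL ÷ 2000 mM = 15.756 mL
IPTG: C1V1 = C2V2 → 0.398 mM × 574 mL ÷ 54.9 mM = 4.161 mL
dipotassium phosphate: 10 g/L × 0.574 L = 5.740 g
monosodium phosphate: 10.7 g/L × 0.574 L = 6.142 g

Tris-HCl 15.756 mL; IPTG 4.161 mL; dipotassium phosphate 5.740 g; monosodium phosphate 6.142 g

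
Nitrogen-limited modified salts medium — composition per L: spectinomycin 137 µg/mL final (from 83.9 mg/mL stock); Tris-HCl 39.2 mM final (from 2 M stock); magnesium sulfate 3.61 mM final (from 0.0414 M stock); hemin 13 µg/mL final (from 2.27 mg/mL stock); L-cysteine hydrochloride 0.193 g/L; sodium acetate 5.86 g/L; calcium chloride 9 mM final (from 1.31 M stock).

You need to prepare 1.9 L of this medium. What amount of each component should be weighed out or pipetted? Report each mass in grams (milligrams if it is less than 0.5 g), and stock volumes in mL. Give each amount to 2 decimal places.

Scale factor relative to 1 L: 1.9.
spectinomycin: dilute stock: 137 µg/mL × 1900 mL ÷ 83900 µg/mL = 3.10 mL
Tris-HCl: C1V1 = C2V2 → 39.2 mM × 1900 mL ÷ 2000 mM = 37.24 mL
magnesium sulfate: dilute stock: 3.61 mM × 1900 mL ÷ 41.4 mM = 165.68 mL
hemin: C1V1 = C2V2 → 13 µg/mL × 1900 mL ÷ 2270 µg/mL = 10.88 mL
L-cysteine hydrochloride: 0.193 g/L × 1.9 L = 0.3667 g = 366.70 mg
sodium acetate: 5.86 g/L × 1.9 L = 11.13 g
calcium chloride: V = C2·V2/C1 = 9 mM × 1900 mL ÷ 1310 mM = 13.05 mL

spectinomycin 3.10 mL; Tris-HCl 37.24 mL; magnesium sulfate 165.68 mL; hemin 10.88 mL; L-cysteine hydrochloride 366.70 mg; sodium acetate 11.13 g; calcium chloride 13.05 mL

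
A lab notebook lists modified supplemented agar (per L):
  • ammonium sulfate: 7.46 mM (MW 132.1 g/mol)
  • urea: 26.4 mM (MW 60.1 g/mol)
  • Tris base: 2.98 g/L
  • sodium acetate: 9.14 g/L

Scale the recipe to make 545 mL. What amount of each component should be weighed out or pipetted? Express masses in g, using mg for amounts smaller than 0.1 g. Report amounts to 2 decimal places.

Scale factor relative to 1 L: 0.545.
ammonium sulfate: 7.46 mmol/L × 132.1 g/mol × 0.545 L ÷ 1000 = 0.54 g
urea: 26.4 mmol/L × 60.1 g/mol × 0.545 L ÷ 1000 = 0.86 g
Tris base: 2.98 g/L × 0.545 L = 1.62 g
sodium acetate: 9.14 g/L × 0.545 L = 4.98 g

ammonium sulfate 0.54 g; urea 0.86 g; Tris base 1.62 g; sodium acetate 4.98 g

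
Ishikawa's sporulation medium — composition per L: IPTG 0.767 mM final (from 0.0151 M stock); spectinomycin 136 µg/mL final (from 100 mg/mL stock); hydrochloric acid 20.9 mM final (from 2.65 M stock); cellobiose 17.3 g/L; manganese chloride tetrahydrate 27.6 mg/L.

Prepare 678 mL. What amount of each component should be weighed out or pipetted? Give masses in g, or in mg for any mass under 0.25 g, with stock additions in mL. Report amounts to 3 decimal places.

IPTG 34.439 mL; spectinomycin 0.922 mL; hydrochloric acid 5.347 mL; cellobiose 11.729 g; manganese chloride tetrahydrate 18.713 mg

Working volume: 678 mL = 0.678 L.
IPTG: V = C2·V2/C1 = 0.767 mM × 678 mL ÷ 15.1 mM = 34.439 mL
spectinomycin: C1V1 = C2V2 → 136 µg/mL × 678 mL ÷ 100000 µg/mL = 0.922 mL
hydrochloric acid: dilute stock: 20.9 mM × 678 mL ÷ 2650 mM = 5.347 mL
cellobiose: 17.3 g/L × 0.678 L = 11.729 g
manganese chloride tetrahydrate: 27.6 mg/L × 0.678 L = 18.713 mg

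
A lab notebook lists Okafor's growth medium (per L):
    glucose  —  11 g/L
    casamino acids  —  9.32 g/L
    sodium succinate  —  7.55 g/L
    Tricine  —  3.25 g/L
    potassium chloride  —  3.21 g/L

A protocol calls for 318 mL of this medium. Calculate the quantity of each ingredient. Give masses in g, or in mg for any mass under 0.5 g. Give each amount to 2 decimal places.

glucose 3.50 g; casamino acids 2.96 g; sodium succinate 2.40 g; Tricine 1.03 g; potassium chloride 1.02 g

Target volume = 318 mL = 0.318 L.
glucose: 11 g/L × 0.318 L = 3.50 g
casamino acids: 9.32 g/L × 0.318 L = 2.96 g
sodium succinate: 7.55 g/L × 0.318 L = 2.40 g
Tricine: 3.25 g/L × 0.318 L = 1.03 g
potassium chloride: 3.21 g/L × 0.318 L = 1.02 g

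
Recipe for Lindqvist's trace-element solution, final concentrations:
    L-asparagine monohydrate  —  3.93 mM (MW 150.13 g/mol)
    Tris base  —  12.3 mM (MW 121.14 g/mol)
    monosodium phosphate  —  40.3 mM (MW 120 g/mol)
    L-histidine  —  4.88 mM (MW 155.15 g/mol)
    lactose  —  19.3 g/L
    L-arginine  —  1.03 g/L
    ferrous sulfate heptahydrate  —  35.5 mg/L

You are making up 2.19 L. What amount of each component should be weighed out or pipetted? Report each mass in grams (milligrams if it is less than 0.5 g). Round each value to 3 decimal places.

Scale factor relative to 1 L: 2.19.
L-asparagine monohydrate: 3.93 mmol/L × 150.13 g/mol × 2.19 L ÷ 1000 = 1.292 g
Tris base: 12.3 mmol/L × 121.14 g/mol × 2.19 L ÷ 1000 = 3.263 g
monosodium phosphate: 40.3 mmol/L × 120 g/mol × 2.19 L ÷ 1000 = 10.591 g
L-histidine: 4.88 mmol/L × 155.15 g/mol × 2.19 L ÷ 1000 = 1.658 g
lactose: 19.3 g/L × 2.19 L = 42.267 g
L-arginine: 1.03 g/L × 2.19 L = 2.256 g
ferrous sulfate heptahydrate: 35.5 mg/L × 2.19 L = 77.745 mg

L-asparagine monohydrate 1.292 g; Tris base 3.263 g; monosodium phosphate 10.591 g; L-histidine 1.658 g; lactose 42.267 g; L-arginine 2.256 g; ferrous sulfate heptahydrate 77.745 mg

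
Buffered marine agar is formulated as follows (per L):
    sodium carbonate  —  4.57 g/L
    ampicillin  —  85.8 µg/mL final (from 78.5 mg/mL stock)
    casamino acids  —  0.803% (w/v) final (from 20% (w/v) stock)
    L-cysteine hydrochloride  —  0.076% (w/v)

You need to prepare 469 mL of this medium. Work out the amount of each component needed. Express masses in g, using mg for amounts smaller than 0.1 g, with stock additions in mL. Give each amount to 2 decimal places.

Target volume = 469 mL = 0.469 L.
sodium carbonate: 4.57 g/L × 0.469 L = 2.14 g
ampicillin: C1V1 = C2V2 → 85.8 µg/mL × 469 mL ÷ 78500 µg/mL = 0.51 mL
casamino acids: V = C2·V2/C1 = 0.803% ÷ 20% × 469 mL = 18.83 mL
L-cysteine hydrochloride: 0.076 g per 100 mL × 469 mL ÷ 100 = 0.36 g

sodium carbonate 2.14 g; ampicillin 0.51 mL; casamino acids 18.83 mL; L-cysteine hydrochloride 0.36 g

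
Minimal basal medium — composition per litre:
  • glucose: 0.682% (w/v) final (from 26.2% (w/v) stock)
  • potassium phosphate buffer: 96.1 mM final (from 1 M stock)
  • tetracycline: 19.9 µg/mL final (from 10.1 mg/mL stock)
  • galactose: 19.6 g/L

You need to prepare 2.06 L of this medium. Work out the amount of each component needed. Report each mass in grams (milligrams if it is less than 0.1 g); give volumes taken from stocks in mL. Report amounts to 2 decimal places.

Scale factor relative to 1 L: 2.06.
glucose: C1V1 = C2V2 → 0.682% ÷ 26.2% × 2060 mL = 53.62 mL
potassium phosphate buffer: C1V1 = C2V2 → 96.1 mM × 2060 mL ÷ 1000 mM = 197.97 mL
tetracycline: dilute stock: 19.9 µg/mL × 2060 mL ÷ 10100 µg/mL = 4.06 mL
galactose: 19.6 g/L × 2.06 L = 40.38 g

glucose 53.62 mL; potassium phosphate buffer 197.97 mL; tetracycline 4.06 mL; galactose 40.38 g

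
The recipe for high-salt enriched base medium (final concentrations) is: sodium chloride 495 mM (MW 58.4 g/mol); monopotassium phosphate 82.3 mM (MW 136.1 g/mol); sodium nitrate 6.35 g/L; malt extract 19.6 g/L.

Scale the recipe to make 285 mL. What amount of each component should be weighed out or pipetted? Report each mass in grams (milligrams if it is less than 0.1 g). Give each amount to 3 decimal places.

sodium chloride 8.239 g; monopotassium phosphate 3.192 g; sodium nitrate 1.810 g; malt extract 5.586 g

Target volume = 285 mL = 0.285 L.
sodium chloride: 495 mmol/L × 58.4 g/mol × 0.285 L ÷ 1000 = 8.239 g
monopotassium phosphate: 82.3 mmol/L × 136.1 g/mol × 0.285 L ÷ 1000 = 3.192 g
sodium nitrate: 6.35 g/L × 0.285 L = 1.810 g
malt extract: 19.6 g/L × 0.285 L = 5.586 g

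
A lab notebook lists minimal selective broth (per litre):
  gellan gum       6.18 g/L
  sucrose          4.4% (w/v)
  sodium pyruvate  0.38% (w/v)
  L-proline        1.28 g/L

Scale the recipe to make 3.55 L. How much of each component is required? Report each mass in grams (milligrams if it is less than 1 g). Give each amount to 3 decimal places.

gellan gum 21.939 g; sucrose 156.200 g; sodium pyruvate 13.490 g; L-proline 4.544 g

Scale factor relative to 1 L: 3.55.
gellan gum: 6.18 g/L × 3.55 L = 21.939 g
sucrose: 4.4% w/v = 44 g/L → 44 × 3.55 L = 156.200 g
sodium pyruvate: 0.38 g per 100 mL × 3550 mL ÷ 100 = 13.490 g
L-proline: 1.28 g/L × 3.55 L = 4.544 g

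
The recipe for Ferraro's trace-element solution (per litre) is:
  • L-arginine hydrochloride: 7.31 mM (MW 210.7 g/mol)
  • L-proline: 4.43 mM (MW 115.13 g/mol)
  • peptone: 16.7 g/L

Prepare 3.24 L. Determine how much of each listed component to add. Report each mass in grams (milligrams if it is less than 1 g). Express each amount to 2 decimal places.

Working volume: 3.24 L.
L-arginine hydrochloride: 7.31 mmol/L × 210.7 g/mol × 3.24 L ÷ 1000 = 4.99 g
L-proline: 4.43 mmol/L × 115.13 g/mol × 3.24 L ÷ 1000 = 1.65 g
peptone: 16.7 g/L × 3.24 L = 54.11 g

L-arginine hydrochloride 4.99 g; L-proline 1.65 g; peptone 54.11 g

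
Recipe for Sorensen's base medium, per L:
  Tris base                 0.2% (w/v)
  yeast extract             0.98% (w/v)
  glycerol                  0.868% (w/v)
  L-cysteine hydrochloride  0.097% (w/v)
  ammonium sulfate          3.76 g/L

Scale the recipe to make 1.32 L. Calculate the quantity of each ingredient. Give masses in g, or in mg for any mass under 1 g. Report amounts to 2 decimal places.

Tris base 2.64 g; yeast extract 12.94 g; glycerol 11.46 g; L-cysteine hydrochloride 1.28 g; ammonium sulfate 4.96 g

Working volume: 1.32 L.
Tris base: 0.2 g per 100 mL × 1320 mL ÷ 100 = 2.64 g
yeast extract: 0.98 g per 100 mL × 1320 mL ÷ 100 = 12.94 g
glycerol: 0.868 g per 100 mL × 1320 mL ÷ 100 = 11.46 g
L-cysteine hydrochloride: 0.097 g per 100 mL × 1320 mL ÷ 100 = 1.28 g
ammonium sulfate: 3.76 g/L × 1.32 L = 4.96 g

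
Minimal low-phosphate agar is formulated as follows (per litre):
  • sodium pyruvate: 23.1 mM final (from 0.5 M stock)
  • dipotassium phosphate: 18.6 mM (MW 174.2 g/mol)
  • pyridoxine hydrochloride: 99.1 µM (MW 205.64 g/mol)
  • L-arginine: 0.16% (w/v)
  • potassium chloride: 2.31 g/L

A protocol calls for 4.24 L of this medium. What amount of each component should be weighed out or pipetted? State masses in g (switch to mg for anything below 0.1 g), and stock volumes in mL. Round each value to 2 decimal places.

Scale factor relative to 1 L: 4.24.
sodium pyruvate: V = C2·V2/C1 = 23.1 mM × 4240 mL ÷ 500 mM = 195.89 mL
dipotassium phosphate: 18.6 mmol/L × 174.2 g/mol × 4.24 L ÷ 1000 = 13.74 g
pyridoxine hydrochloride: 99.1 µmol/L × 205.64 g/mol × 4.24 L ÷ 1000 = 86.41 mg
L-arginine: 0.16% w/v = 1.6 g/L → 1.6 × 4.24 L = 6.78 g
potassium chloride: 2.31 g/L × 4.24 L = 9.79 g

sodium pyruvate 195.89 mL; dipotassium phosphate 13.74 g; pyridoxine hydrochloride 86.41 mg; L-arginine 6.78 g; potassium chloride 9.79 g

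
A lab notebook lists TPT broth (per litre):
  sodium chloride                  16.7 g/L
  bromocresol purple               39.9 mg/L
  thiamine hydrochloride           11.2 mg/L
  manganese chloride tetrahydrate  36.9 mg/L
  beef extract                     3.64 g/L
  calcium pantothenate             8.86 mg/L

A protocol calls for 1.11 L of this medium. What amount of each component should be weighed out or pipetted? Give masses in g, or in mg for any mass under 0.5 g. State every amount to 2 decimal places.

Working volume: 1.11 L.
sodium chloride: 16.7 g/L × 1.11 L = 18.54 g
bromocresol purple: 39.9 mg/L × 1.11 L = 44.29 mg
thiamine hydrochloride: 11.2 mg/L × 1.11 L = 12.43 mg
manganese chloride tetrahydrate: 36.9 mg/L × 1.11 L = 40.96 mg
beef extract: 3.64 g/L × 1.11 L = 4.04 g
calcium pantothenate: 8.86 mg/L × 1.11 L = 9.83 mg

sodium chloride 18.54 g; bromocresol purple 44.29 mg; thiamine hydrochloride 12.43 mg; manganese chloride tetrahydrate 40.96 mg; beef extract 4.04 g; calcium pantothenate 9.83 mg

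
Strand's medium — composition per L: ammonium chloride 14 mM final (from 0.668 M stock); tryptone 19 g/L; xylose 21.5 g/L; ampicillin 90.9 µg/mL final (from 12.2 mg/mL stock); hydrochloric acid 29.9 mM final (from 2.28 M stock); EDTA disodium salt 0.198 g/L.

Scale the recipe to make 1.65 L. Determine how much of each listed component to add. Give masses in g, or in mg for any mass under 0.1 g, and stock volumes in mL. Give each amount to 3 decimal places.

ammonium chloride 34.581 mL; tryptone 31.350 g; xylose 35.475 g; ampicillin 12.294 mL; hydrochloric acid 21.638 mL; EDTA disodium salt 0.327 g

Working volume: 1.65 L.
ammonium chloride: C1V1 = C2V2 → 14 mM × 1650 mL ÷ 668 mM = 34.581 mL
tryptone: 19 g/L × 1.65 L = 31.350 g
xylose: 21.5 g/L × 1.65 L = 35.475 g
ampicillin: C1V1 = C2V2 → 90.9 µg/mL × 1650 mL ÷ 12200 µg/mL = 12.294 mL
hydrochloric acid: C1V1 = C2V2 → 29.9 mM × 1650 mL ÷ 2280 mM = 21.638 mL
EDTA disodium salt: 0.198 g/L × 1.65 L = 0.327 g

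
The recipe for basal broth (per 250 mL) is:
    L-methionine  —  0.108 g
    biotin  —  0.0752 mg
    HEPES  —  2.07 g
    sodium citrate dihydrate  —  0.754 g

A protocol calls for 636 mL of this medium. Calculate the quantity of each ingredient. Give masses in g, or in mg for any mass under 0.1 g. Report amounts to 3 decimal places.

Ratio of target to recipe volume: 636 / 250 = 2.544.
L-methionine: 0.108 g × (636 mL / 250 mL) = 0.275 g
biotin: 0.0752 mg × (636 mL / 250 mL) = 0.191 mg
HEPES: 2.07 g × (636 mL / 250 mL) = 5.266 g
sodium citrate dihydrate: 0.754 g × (636 mL / 250 mL) = 1.918 g

L-methionine 0.275 g; biotin 0.191 mg; HEPES 5.266 g; sodium citrate dihydrate 1.918 g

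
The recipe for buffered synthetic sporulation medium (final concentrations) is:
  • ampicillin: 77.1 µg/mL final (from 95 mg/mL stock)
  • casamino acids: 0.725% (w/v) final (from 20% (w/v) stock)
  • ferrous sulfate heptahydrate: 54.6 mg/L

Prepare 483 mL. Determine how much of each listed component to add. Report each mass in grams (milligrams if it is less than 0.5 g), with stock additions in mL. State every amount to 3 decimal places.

ampicillin 0.392 mL; casamino acids 17.509 mL; ferrous sulfate heptahydrate 26.372 mg

Working volume: 483 mL = 0.483 L.
ampicillin: dilute stock: 77.1 µg/mL × 483 mL ÷ 95000 µg/mL = 0.392 mL
casamino acids: dilute stock: 0.725% ÷ 20% × 483 mL = 17.509 mL
ferrous sulfate heptahydrate: 54.6 mg/L × 0.483 L = 26.372 mg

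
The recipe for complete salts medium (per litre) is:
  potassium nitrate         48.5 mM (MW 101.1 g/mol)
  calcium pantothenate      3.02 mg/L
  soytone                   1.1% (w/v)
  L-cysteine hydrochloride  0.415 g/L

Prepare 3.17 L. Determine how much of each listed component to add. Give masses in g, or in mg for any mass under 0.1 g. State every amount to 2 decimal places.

Working volume: 3.17 L.
potassium nitrate: 48.5 mmol/L × 101.1 g/mol × 3.17 L ÷ 1000 = 15.54 g
calcium pantothenate: 3.02 mg/L × 3.17 L = 9.57 mg
soytone: 1.1 g per 100 mL × 3170 mL ÷ 100 = 34.87 g
L-cysteine hydrochloride: 0.415 g/L × 3.17 L = 1.32 g

potassium nitrate 15.54 g; calcium pantothenate 9.57 mg; soytone 34.87 g; L-cysteine hydrochloride 1.32 g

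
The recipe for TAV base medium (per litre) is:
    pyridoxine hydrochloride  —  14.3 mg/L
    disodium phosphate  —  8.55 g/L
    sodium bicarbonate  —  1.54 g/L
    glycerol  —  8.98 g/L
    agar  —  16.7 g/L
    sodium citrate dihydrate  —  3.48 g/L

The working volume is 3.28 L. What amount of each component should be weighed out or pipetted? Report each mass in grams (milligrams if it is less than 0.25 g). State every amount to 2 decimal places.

pyridoxine hydrochloride 46.90 mg; disodium phosphate 28.04 g; sodium bicarbonate 5.05 g; glycerol 29.45 g; agar 54.78 g; sodium citrate dihydrate 11.41 g

Working volume: 3.28 L.
pyridoxine hydrochloride: 14.3 mg/L × 3.28 L = 46.90 mg
disodium phosphate: 8.55 g/L × 3.28 L = 28.04 g
sodium bicarbonate: 1.54 g/L × 3.28 L = 5.05 g
glycerol: 8.98 g/L × 3.28 L = 29.45 g
agar: 16.7 g/L × 3.28 L = 54.78 g
sodium citrate dihydrate: 3.48 g/L × 3.28 L = 11.41 g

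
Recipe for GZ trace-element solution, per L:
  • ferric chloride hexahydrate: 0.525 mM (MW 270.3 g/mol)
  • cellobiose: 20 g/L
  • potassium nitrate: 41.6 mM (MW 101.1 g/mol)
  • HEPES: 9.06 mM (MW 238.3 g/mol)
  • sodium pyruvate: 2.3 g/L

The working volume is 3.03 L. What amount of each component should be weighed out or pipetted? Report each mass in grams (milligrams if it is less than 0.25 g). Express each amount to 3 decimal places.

ferric chloride hexahydrate 0.430 g; cellobiose 60.600 g; potassium nitrate 12.743 g; HEPES 6.542 g; sodium pyruvate 6.969 g

Scale factor relative to 1 L: 3.03.
ferric chloride hexahydrate: 0.525 mmol/L × 270.3 g/mol × 3.03 L ÷ 1000 = 0.430 g
cellobiose: 20 g/L × 3.03 L = 60.600 g
potassium nitrate: 41.6 mmol/L × 101.1 g/mol × 3.03 L ÷ 1000 = 12.743 g
HEPES: 9.06 mmol/L × 238.3 g/mol × 3.03 L ÷ 1000 = 6.542 g
sodium pyruvate: 2.3 g/L × 3.03 L = 6.969 g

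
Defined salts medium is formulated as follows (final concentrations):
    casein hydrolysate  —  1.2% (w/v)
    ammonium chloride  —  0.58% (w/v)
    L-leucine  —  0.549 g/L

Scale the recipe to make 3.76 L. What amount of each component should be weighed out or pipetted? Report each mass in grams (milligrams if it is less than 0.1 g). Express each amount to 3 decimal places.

Scale factor relative to 1 L: 3.76.
casein hydrolysate: 1.2 g per 100 mL × 3760 mL ÷ 100 = 45.120 g
ammonium chloride: 0.58 g per 100 mL × 3760 mL ÷ 100 = 21.808 g
L-leucine: 0.549 g/L × 3.76 L = 2.064 g

casein hydrolysate 45.120 g; ammonium chloride 21.808 g; L-leucine 2.064 g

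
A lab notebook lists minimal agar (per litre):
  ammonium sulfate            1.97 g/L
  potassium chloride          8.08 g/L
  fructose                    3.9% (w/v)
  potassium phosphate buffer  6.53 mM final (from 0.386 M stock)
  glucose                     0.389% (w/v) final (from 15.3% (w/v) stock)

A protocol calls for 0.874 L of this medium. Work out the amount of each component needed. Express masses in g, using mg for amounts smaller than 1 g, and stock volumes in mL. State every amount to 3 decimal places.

Scale factor relative to 1 L: 0.874.
ammonium sulfate: 1.97 g/L × 0.874 L = 1.722 g
potassium chloride: 8.08 g/L × 0.874 L = 7.062 g
fructose: 3.9% w/v = 39 g/L → 39 × 0.874 L = 34.086 g
potassium phosphate buffer: V = C2·V2/C1 = 6.53 mM × 874 mL ÷ 386 mM = 14.786 mL
glucose: dilute stock: 0.389% ÷ 15.3% × 874 mL = 22.221 mL

ammonium sulfate 1.722 g; potassium chloride 7.062 g; fructose 34.086 g; potassium phosphate buffer 14.786 mL; glucose 22.221 mL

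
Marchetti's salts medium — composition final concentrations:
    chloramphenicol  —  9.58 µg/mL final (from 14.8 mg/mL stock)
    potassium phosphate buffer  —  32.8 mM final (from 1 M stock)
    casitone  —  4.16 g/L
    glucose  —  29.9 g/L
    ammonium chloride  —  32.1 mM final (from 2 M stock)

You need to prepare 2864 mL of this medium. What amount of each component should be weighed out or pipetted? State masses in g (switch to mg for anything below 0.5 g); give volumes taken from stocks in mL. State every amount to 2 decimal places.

Scale factor relative to 1 L: 2.864.
chloramphenicol: C1V1 = C2V2 → 9.58 µg/mL × 2864 mL ÷ 14800 µg/mL = 1.85 mL
potassium phosphate buffer: C1V1 = C2V2 → 32.8 mM × 2864 mL ÷ 1000 mM = 93.94 mL
casitone: 4.16 g/L × 2.864 L = 11.91 g
glucose: 29.9 g/L × 2.864 L = 85.63 g
ammonium chloride: V = C2·V2/C1 = 32.1 mM × 2864 mL ÷ 2000 mM = 45.97 mL

chloramphenicol 1.85 mL; potassium phosphate buffer 93.94 mL; casitone 11.91 g; glucose 85.63 g; ammonium chloride 45.97 mL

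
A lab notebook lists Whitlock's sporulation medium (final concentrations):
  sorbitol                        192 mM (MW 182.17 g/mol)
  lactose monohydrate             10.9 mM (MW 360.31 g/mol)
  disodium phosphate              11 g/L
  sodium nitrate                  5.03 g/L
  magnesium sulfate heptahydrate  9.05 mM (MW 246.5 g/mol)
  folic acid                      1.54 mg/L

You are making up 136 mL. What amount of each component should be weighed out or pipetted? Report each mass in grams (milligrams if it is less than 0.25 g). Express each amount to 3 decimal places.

sorbitol 4.757 g; lactose monohydrate 0.534 g; disodium phosphate 1.496 g; sodium nitrate 0.684 g; magnesium sulfate heptahydrate 0.303 g; folic acid 0.209 mg

Scale factor relative to 1 L: 0.136.
sorbitol: 192 mmol/L × 182.17 g/mol × 0.136 L ÷ 1000 = 4.757 g
lactose monohydrate: 10.9 mmol/L × 360.31 g/mol × 0.136 L ÷ 1000 = 0.534 g
disodium phosphate: 11 g/L × 0.136 L = 1.496 g
sodium nitrate: 5.03 g/L × 0.136 L = 0.684 g
magnesium sulfate heptahydrate: 9.05 mmol/L × 246.5 g/mol × 0.136 L ÷ 1000 = 0.303 g
folic acid: 1.54 mg/L × 0.136 L = 0.209 mg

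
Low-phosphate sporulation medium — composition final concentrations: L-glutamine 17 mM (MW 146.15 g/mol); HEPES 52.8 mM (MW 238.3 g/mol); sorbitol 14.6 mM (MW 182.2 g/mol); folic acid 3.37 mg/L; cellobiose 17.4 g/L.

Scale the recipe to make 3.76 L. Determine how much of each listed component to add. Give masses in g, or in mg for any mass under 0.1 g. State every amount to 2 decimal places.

Working volume: 3.76 L.
L-glutamine: 17 mmol/L × 146.15 g/mol × 3.76 L ÷ 1000 = 9.34 g
HEPES: 52.8 mmol/L × 238.3 g/mol × 3.76 L ÷ 1000 = 47.31 g
sorbitol: 14.6 mmol/L × 182.2 g/mol × 3.76 L ÷ 1000 = 10.00 g
folic acid: 3.37 mg/L × 3.76 L = 12.67 mg
cellobiose: 17.4 g/L × 3.76 L = 65.42 g

L-glutamine 9.34 g; HEPES 47.31 g; sorbitol 10.00 g; folic acid 12.67 mg; cellobiose 65.42 g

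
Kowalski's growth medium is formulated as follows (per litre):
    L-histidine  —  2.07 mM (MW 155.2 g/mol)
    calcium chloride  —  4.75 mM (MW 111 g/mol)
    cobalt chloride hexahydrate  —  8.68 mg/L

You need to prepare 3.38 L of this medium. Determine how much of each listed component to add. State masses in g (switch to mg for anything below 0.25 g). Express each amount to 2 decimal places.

L-histidine 1.09 g; calcium chloride 1.78 g; cobalt chloride hexahydrate 29.34 mg

Working volume: 3.38 L.
L-histidine: 2.07 mmol/L × 155.2 g/mol × 3.38 L ÷ 1000 = 1.09 g
calcium chloride: 4.75 mmol/L × 111 g/mol × 3.38 L ÷ 1000 = 1.78 g
cobalt chloride hexahydrate: 8.68 mg/L × 3.38 L = 29.34 mg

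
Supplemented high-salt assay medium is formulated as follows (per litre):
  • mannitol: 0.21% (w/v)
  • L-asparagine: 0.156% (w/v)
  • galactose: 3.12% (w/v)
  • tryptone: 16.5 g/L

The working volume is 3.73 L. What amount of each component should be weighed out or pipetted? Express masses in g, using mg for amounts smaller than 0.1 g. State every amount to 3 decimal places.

mannitol 7.833 g; L-asparagine 5.819 g; galactose 116.376 g; tryptone 61.545 g

Scale factor relative to 1 L: 3.73.
mannitol: 0.21 g per 100 mL × 3730 mL ÷ 100 = 7.833 g
L-asparagine: 0.156 g per 100 mL × 3730 mL ÷ 100 = 5.819 g
galactose: 3.12 g per 100 mL × 3730 mL ÷ 100 = 116.376 g
tryptone: 16.5 g/L × 3.73 L = 61.545 g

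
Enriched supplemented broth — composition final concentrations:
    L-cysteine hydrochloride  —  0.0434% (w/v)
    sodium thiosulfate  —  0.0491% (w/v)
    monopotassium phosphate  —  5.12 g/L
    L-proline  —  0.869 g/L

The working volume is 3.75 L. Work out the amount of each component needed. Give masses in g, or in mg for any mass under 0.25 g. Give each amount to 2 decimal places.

Working volume: 3.75 L.
L-cysteine hydrochloride: 0.0434 g per 100 mL × 3750 mL ÷ 100 = 1.63 g
sodium thiosulfate: 0.0491 g per 100 mL × 3750 mL ÷ 100 = 1.84 g
monopotassium phosphate: 5.12 g/L × 3.75 L = 19.20 g
L-proline: 0.869 g/L × 3.75 L = 3.26 g

L-cysteine hydrochloride 1.63 g; sodium thiosulfate 1.84 g; monopotassium phosphate 19.20 g; L-proline 3.26 g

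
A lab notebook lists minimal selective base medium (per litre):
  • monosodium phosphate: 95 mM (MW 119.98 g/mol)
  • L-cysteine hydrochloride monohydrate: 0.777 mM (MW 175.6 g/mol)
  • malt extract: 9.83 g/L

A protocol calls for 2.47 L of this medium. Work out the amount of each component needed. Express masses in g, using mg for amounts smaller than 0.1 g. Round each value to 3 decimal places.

Scale factor relative to 1 L: 2.47.
monosodium phosphate: 95 mmol/L × 119.98 g/mol × 2.47 L ÷ 1000 = 28.153 g
L-cysteine hydrochloride monohydrate: 0.777 mmol/L × 175.6 g/mol × 2.47 L ÷ 1000 = 0.337 g
malt extract: 9.83 g/L × 2.47 L = 24.280 g

monosodium phosphate 28.153 g; L-cysteine hydrochloride monohydrate 0.337 g; malt extract 24.280 g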